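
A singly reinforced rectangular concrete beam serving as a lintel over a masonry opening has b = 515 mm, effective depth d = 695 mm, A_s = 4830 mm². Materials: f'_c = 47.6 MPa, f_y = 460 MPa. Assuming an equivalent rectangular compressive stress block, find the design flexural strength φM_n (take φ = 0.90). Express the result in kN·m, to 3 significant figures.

φM_n ≈ 1280 kN·m

T = A_s f_y = 4830 × 460 = 2221800 N = 2221.8 kN.
From C = T: a = T/(0.85 f'_c b) = 2221800/(0.85 × 47.6 × 515) = 106.63 mm.
M_n = T(d − a/2) = 2221.8 kN × (695 − 53.315) mm = 1425.70 kN·m.
φM_n = 0.90 × 1425.70 = 1283.13 kN·m.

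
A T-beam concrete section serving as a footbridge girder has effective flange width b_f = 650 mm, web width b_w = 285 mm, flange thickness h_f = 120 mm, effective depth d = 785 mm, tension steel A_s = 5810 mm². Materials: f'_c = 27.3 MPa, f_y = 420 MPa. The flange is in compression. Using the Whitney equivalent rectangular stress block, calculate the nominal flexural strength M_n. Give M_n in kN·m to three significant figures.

Tension: T = A_s f_y = 5810 × 420 = 2440200 N.
Try a within the flange: a = T/(0.85 f'_c b_f) = 2440200/(0.85 × 27.3 × 650) = 161.78 mm.
a = 161.78 > h_f = 120 mm: the block extends into the web. Split into flange-overhang and web parts.
C_f = 0.85 f'_c (b_f − b_w) h_f = 0.85 × 27.3 × (650 − 285) × 120 = 1016379 N.
Remaining web compression depth: a_w = (T − C_f)/(0.85 f'_c b_w) = (2440200 − 1016379)/(0.85 × 27.3 × 285) = 215.29 mm.
M_n = C_f(d − h_f/2) + (T − C_f)(d − a_w/2) = 1016379 × (785 − 60) + 1423821 × (785 − 107.645) = 736.87 + 964.43 = 1701.30 × 10⁶ N·mm.
M_n = 1701.30 kN·m.

M_n ≈ 1700 kN·m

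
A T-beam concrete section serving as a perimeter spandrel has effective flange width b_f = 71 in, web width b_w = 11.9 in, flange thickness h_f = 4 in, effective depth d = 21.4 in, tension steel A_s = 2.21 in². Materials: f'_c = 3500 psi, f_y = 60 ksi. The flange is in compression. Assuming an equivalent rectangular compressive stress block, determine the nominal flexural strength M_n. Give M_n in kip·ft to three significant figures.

Tension: T = A_s f_y = 2.21 × 60 = 132.6 kips.
Try a within the flange: a = T/(0.85 f'_c b_f) = 132.6/(0.85 × 3.5 × 71) = 0.628 in.
Since a = 0.628 ≤ h_f = 4 in, the stress block lies entirely in the flange; analyse as a rectangular beam of width b_f.
M_n = T(d − a/2) = 132.6 × (21.4 − 0.314) = 2796.0 kip·in.
M_n = 2796.0/12 = 233.00 kip·ft.

M_n ≈ 233 kip·ft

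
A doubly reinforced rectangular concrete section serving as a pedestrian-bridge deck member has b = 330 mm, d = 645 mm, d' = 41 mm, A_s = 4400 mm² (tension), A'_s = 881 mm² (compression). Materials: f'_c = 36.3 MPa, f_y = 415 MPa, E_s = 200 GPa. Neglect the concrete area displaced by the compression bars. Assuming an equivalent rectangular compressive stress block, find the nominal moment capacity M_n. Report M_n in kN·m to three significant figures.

Assume both tension and compression steel yield.
Net tension couple steel: A_s − A'_s = 3519 mm².
a = (A_s − A'_s) f_y / (0.85 f'_c b) = 1460385/(0.85 × 36.3 × 330) = 143.43 mm.
c = a/β₁ = 143.43/0.791 = 181.33 mm; ε'_s = 0.003(c − d')/c = 0.0023 ≥ f_y/E_s = 0.0021, so compression steel does yield.
M_n = (A_s − A'_s) f_y (d − a/2) + A'_s f_y (d − d') = [1460385 × (645 − 71.715) + 365615 × (645 − 41)] × 10⁻⁶ = 837.22 + 220.83 = 1058.05 kN·m.

M_n ≈ 1060 kN·m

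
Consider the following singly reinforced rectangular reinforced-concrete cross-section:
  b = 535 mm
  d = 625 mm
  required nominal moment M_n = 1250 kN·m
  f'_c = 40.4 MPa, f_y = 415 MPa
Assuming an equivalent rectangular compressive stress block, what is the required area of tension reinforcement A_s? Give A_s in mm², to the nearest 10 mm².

With M_n = 0.85 f'_c a b (d − a/2), solve the quadratic for a:
a = d − √(d² − 2M_n/(0.85 f'_c b)) = 625 − √(625² − 2 × 1250×10⁶/(0.85 × 40.4 × 535)) = 120.47 mm.
A_s = 0.85 f'_c a b / f_y = 0.85 × 40.4 × 120.47 × 535 / 415 = 5333.2 mm².

A_s ≈ 5330 mm²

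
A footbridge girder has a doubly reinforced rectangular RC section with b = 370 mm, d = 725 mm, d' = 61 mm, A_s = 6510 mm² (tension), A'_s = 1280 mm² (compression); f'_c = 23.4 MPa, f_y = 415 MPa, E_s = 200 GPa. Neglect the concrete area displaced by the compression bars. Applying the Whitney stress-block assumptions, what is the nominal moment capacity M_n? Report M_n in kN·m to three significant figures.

M_n ≈ 1610 kN·m

Assume both tension and compression steel yield.
Net tension couple steel: A_s − A'_s = 5230 mm².
a = (A_s − A'_s) f_y / (0.85 f'_c b) = 2170450/(0.85 × 23.4 × 370) = 294.93 mm.
c = a/β₁ = 294.93/0.85 = 346.98 mm; ε'_s = 0.003(c − d')/c = 0.0025 ≥ f_y/E_s = 0.0021, so compression steel does yield.
M_n = (A_s − A'_s) f_y (d − a/2) + A'_s f_y (d − d') = [2170450 × (725 − 147.465) + 531200 × (725 − 61)] × 10⁻⁶ = 1253.51 + 352.72 = 1606.23 kN·m.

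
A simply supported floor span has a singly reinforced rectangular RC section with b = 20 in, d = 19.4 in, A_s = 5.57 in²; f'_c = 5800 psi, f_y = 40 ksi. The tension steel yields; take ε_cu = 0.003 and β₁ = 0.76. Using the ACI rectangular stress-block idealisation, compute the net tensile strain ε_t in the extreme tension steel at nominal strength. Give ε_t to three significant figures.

a = A_s f_y/(0.85 f'_c b) = 2.260 in.
β₁ = 0.76, so c = a/β₁ = 2.260/0.76 = 2.974 in.
From the linear strain diagram with ε_cu = 0.003: ε_t = 0.003 (d − c)/c = 0.003 × (19.4 − 2.974)/2.974 = 0.0166.
Since ε_t ≥ 0.005, the section is tension-controlled.

ε_t ≈ 0.0166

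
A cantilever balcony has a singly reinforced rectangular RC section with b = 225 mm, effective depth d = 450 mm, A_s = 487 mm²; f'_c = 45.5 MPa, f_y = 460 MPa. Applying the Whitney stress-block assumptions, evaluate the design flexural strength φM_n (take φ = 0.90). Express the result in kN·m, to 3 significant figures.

T = A_s f_y = 487 × 460 = 224020 N = 224.02 kN.
From C = T: a = T/(0.85 f'_c b) = 224020/(0.85 × 45.5 × 225) = 25.74 mm.
M_n = T(d − a/2) = 224.02 kN × (450 − 12.87) mm = 97.93 kN·m.
φM_n = 0.90 × 97.93 = 88.14 kN·m.

φM_n ≈ 88.1 kN·m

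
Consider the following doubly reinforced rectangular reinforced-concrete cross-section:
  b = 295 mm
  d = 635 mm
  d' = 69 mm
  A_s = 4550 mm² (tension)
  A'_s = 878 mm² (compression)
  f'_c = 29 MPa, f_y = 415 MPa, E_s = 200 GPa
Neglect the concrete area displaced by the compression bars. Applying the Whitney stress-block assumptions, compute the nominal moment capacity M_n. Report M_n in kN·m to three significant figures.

M_n ≈ 1010 kN·m

Assume both tension and compression steel yield.
Net tension couple steel: A_s − A'_s = 3672 mm².
a = (A_s − A'_s) f_y / (0.85 f'_c b) = 1523880/(0.85 × 29 × 295) = 209.56 mm.
c = a/β₁ = 209.56/0.843 = 248.59 mm; ε'_s = 0.003(c − d')/c = 0.0022 ≥ f_y/E_s = 0.0021, so compression steel does yield.
M_n = (A_s − A'_s) f_y (d − a/2) + A'_s f_y (d − d') = [1523880 × (635 − 104.78) + 364370 × (635 − 69)] × 10⁻⁶ = 807.99 + 206.23 = 1014.22 kN·m.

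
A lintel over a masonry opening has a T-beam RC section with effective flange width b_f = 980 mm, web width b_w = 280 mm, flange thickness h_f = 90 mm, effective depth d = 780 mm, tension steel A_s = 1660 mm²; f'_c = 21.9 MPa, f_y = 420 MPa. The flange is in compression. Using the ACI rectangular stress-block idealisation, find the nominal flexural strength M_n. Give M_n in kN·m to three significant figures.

M_n ≈ 530 kN·m

Tension: T = A_s f_y = 1660 × 420 = 697200 N.
Try a within the flange: a = T/(0.85 f'_c b_f) = 697200/(0.85 × 21.9 × 980) = 38.22 mm.
Since a = 38.22 ≤ h_f = 90 mm, the stress block lies entirely in the flange; analyse as a rectangular beam of width b_f.
M_n = T(d − a/2) = 697200 × (780 − 19.11) = 530.49 × 10⁶ N·mm.
M_n = 530.49 kN·m.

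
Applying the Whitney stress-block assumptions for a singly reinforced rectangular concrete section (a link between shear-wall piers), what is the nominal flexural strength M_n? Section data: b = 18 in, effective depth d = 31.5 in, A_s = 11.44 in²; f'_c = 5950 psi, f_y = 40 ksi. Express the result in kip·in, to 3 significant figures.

M_n ≈ 13300 kip·in

T = A_s f_y = 11.44 × 40 = 457.6 kips.
a = T/(0.85 f'_c b) = 457.6/(0.85 × 5.95 × 18) = 5.027 in.
M_n = T(d − a/2) = 457.6 × (31.5 − 2.5135) = 13264.2 kip·in.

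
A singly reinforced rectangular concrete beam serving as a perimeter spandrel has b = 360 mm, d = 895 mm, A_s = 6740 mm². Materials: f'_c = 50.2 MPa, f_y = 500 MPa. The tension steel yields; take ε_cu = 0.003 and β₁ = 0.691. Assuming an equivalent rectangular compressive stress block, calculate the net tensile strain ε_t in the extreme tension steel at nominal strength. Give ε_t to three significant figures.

ε_t ≈ 0.00546

a = A_s f_y/(0.85 f'_c b) = 219.38 mm.
β₁ = 0.691, so c = a/β₁ = 219.38/0.691 = 317.48 mm.
From the linear strain diagram with ε_cu = 0.003: ε_t = 0.003 (d − c)/c = 0.003 × (895 − 317.48)/317.48 = 0.00546.
Since ε_t ≥ 0.005, the section is tension-controlled.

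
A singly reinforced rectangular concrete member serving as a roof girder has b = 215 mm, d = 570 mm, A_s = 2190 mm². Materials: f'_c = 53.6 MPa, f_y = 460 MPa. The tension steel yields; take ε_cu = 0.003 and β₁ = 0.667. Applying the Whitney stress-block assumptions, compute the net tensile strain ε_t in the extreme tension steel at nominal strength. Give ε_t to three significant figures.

a = A_s f_y/(0.85 f'_c b) = 102.84 mm.
β₁ = 0.667, so c = a/β₁ = 102.84/0.667 = 154.18 mm.
From the linear strain diagram with ε_cu = 0.003: ε_t = 0.003 (d − c)/c = 0.003 × (570 − 154.18)/154.18 = 0.00809.
Since ε_t ≥ 0.005, the section is tension-controlled.

ε_t ≈ 0.00809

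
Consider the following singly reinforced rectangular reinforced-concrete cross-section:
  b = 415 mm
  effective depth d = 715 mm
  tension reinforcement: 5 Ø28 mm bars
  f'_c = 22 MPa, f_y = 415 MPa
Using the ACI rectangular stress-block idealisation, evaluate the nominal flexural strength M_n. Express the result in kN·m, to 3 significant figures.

A_s = 5 × 616 = 3080 mm².
T = A_s f_y = 3080 × 415 = 1278200 N = 1278.2 kN.
From C = T: a = T/(0.85 f'_c b) = 1278200/(0.85 × 22 × 415) = 164.71 mm.
M_n = T(d − a/2) = 1278.2 kN × (715 − 82.355) mm = 808.65 kN·m.

M_n ≈ 809 kN·m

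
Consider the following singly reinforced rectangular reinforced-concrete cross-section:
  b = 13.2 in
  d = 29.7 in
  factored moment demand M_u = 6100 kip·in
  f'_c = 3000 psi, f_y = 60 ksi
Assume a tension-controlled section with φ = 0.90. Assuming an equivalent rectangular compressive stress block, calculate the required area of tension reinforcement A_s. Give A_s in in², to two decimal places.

A_s ≈ 4.38 in²

M_n = M_u/φ = 6100/0.90 = 6777.78 kip·in.
From M_n = 0.85 f'_c a b (d − a/2):
a = d − √(d² − 2M_n/(0.85 f'_c b)) = 29.7 − √(29.7² − 2 × 6777.78/(0.85 × 3 × 13.2)) = 7.805 in.
A_s = 0.85 f'_c a b / f_y = 0.85 × 3 × 7.805 × 13.2 / 60 = 4.379 in².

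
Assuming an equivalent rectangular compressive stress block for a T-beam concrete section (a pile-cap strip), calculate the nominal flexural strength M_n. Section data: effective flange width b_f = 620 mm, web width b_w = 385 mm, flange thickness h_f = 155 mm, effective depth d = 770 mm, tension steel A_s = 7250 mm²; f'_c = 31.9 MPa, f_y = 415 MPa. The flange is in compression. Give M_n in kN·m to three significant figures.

Tension: T = A_s f_y = 7250 × 415 = 3008750 N.
Try a within the flange: a = T/(0.85 f'_c b_f) = 3008750/(0.85 × 31.9 × 620) = 178.97 mm.
a = 178.97 > h_f = 155 mm: the block extends into the web. Split into flange-overhang and web parts.
C_f = 0.85 f'_c (b_f − b_w) h_f = 0.85 × 31.9 × (620 − 385) × 155 = 987664 N.
Remaining web compression depth: a_w = (T − C_f)/(0.85 f'_c b_w) = (3008750 − 987664)/(0.85 × 31.9 × 385) = 193.60 mm.
M_n = C_f(d − h_f/2) + (T − C_f)(d − a_w/2) = 987664 × (770 − 77.5) + 2021086 × (770 − 96.8) = 683.96 + 1360.60 = 2044.56 × 10⁶ N·mm.
M_n = 2044.56 kN·m.

M_n ≈ 2040 kN·m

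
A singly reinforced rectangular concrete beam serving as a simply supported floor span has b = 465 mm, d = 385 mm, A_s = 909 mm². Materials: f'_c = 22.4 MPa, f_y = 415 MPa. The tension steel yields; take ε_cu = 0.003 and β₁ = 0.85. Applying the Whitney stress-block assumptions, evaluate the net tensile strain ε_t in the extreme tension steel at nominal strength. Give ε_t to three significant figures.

a = A_s f_y/(0.85 f'_c b) = 42.61 mm.
β₁ = 0.85, so c = a/β₁ = 42.61/0.85 = 50.13 mm.
From the linear strain diagram with ε_cu = 0.003: ε_t = 0.003 (d − c)/c = 0.003 × (385 − 50.13)/50.13 = 0.0200.
Since ε_t ≥ 0.005, the section is tension-controlled.

ε_t ≈ 0.0200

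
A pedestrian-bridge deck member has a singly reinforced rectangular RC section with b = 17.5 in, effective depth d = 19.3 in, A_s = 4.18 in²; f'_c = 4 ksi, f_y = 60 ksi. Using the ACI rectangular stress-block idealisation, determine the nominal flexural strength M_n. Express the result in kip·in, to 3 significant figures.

T = A_s f_y = 4.18 × 60 = 250.8 kips.
a = T/(0.85 f'_c b) = 250.8/(0.85 × 4 × 17.5) = 4.215 in.
M_n = T(d − a/2) = 250.8 × (19.3 − 2.1075) = 4311.9 kip·in.

M_n ≈ 4310 kip·in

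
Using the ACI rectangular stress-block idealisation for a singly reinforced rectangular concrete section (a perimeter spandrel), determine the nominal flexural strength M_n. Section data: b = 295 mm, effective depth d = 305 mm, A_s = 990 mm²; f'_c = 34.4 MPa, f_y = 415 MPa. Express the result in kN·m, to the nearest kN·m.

T = A_s f_y = 990 × 415 = 410850 N = 410.85 kN.
From C = T: a = T/(0.85 f'_c b) = 410850/(0.85 × 34.4 × 295) = 47.63 mm.
M_n = T(d − a/2) = 410.85 kN × (305 − 23.815) mm = 115.52 kN·m.

M_n ≈ 116 kN·m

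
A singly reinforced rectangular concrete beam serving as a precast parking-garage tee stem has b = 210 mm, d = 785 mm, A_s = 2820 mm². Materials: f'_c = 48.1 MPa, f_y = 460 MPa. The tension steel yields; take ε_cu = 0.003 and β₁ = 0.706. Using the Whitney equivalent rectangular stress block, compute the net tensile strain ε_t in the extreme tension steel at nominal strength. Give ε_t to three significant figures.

a = A_s f_y/(0.85 f'_c b) = 151.09 mm.
β₁ = 0.706, so c = a/β₁ = 151.09/0.706 = 214.01 mm.
From the linear strain diagram with ε_cu = 0.003: ε_t = 0.003 (d − c)/c = 0.003 × (785 − 214.01)/214.01 = 0.00800.
Since ε_t ≥ 0.005, the section is tension-controlled.

ε_t ≈ 0.00800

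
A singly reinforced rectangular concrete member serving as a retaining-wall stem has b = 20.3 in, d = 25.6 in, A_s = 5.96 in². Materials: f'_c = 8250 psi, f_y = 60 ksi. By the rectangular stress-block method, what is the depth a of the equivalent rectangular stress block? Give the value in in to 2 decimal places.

a ≈ 2.51 in

T = A_s f_y = 5.96 × 60 = 357.6 kips.
a = T/(0.85 f'_c b) = 357.6/(0.85 × 8.25 × 20.3) = 2.51 in.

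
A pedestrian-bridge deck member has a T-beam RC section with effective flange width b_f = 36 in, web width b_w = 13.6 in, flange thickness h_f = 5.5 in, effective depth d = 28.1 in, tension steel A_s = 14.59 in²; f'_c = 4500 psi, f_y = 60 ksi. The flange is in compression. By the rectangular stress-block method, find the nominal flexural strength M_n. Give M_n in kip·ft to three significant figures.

M_n ≈ 1810 kip·ft

Tension: T = A_s f_y = 14.59 × 60 = 875.4 kips.
Try a within the flange: a = T/(0.85 f'_c b_f) = 875.4/(0.85 × 4.5 × 36) = 6.357 in.
a = 6.357 > h_f = 5.5 in: the block extends into the web. Split into flange-overhang and web parts.
C_f = 0.85 f'_c (b_f − b_w) h_f = 0.85 × 4.5 × (36 − 13.6) × 5.5 = 471.2 kips.
Remaining web compression depth: a_w = (T − C_f)/(0.85 f'_c b_w) = (875.4 − 471.2)/(0.85 × 4.5 × 13.6) = 7.770 in.
M_n = C_f(d − h_f/2) + (T − C_f)(d − a_w/2) = 471.2 × (28.1 − 2.75) + 404.2 × (28.1 − 3.885) = 11944.9 + 9787.7 = 21732.6 kip·in.
M_n = 21732.6/12 = 1811.05 kip·ft.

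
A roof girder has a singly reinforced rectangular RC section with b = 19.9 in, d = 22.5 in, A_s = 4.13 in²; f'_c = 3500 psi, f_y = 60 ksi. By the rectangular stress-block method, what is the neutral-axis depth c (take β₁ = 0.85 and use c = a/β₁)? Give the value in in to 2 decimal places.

T = A_s f_y = 4.13 × 60 = 247.8 kips.
a = T/(0.85 f'_c b) = 247.8/(0.85 × 3.5 × 19.9) = 4.1856 in.
With β₁ = 0.85, c = a/β₁ = 4.1856/0.85 = 4.92 in.

c ≈ 4.92 in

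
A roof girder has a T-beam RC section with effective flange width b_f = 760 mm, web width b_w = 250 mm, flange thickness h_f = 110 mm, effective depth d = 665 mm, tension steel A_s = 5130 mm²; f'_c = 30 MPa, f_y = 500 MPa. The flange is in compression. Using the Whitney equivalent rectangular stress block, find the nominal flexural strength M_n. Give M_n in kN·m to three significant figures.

Tension: T = A_s f_y = 5130 × 500 = 2565000 N.
Try a within the flange: a = T/(0.85 f'_c b_f) = 2565000/(0.85 × 30 × 760) = 132.35 mm.
a = 132.35 > h_f = 110 mm: the block extends into the web. Split into flange-overhang and web parts.
C_f = 0.85 f'_c (b_f − b_w) h_f = 0.85 × 30 × (760 − 250) × 110 = 1430550 N.
Remaining web compression depth: a_w = (T − C_f)/(0.85 f'_c b_w) = (2565000 − 1430550)/(0.85 × 30 × 250) = 177.95 mm.
M_n = C_f(d − h_f/2) + (T − C_f)(d − a_w/2) = 1430550 × (665 − 55) + 1134450 × (665 − 88.975) = 872.64 + 653.47 = 1526.11 × 10⁶ N·mm.
M_n = 1526.11 kN·m.

M_n ≈ 1530 kN·m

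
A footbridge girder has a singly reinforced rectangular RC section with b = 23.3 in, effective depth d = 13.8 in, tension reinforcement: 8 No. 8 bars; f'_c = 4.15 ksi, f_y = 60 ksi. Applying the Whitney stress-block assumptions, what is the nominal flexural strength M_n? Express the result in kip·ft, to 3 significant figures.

A_s = 8 × 0.79 = 6.32 in².
T = A_s f_y = 6.32 × 60 = 379.2 kips.
a = T/(0.85 f'_c b) = 379.2/(0.85 × 4.15 × 23.3) = 4.614 in.
M_n = T(d − a/2) = 379.2 × (13.8 − 2.307) = 4358.1 kip·in = 4358.1/12 = 363.18 kip·ft.

M_n ≈ 363 kip·ft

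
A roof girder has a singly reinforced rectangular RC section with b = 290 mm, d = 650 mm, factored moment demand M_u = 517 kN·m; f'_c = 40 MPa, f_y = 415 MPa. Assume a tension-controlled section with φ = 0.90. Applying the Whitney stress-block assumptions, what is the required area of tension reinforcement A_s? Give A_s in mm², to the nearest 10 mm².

A_s ≈ 2300 mm²

M_n = M_u/φ = 517/0.90 = 574.444 kN·m.
With M_n = 0.85 f'_c a b (d − a/2), solve the quadratic for a:
a = d − √(d² − 2M_n/(0.85 f'_c b)) = 650 − √(650² − 2 × 574.444×10⁶/(0.85 × 40 × 290)) = 96.85 mm.
A_s = 0.85 f'_c a b / f_y = 0.85 × 40 × 96.85 × 290 / 415 = 2301.1 mm².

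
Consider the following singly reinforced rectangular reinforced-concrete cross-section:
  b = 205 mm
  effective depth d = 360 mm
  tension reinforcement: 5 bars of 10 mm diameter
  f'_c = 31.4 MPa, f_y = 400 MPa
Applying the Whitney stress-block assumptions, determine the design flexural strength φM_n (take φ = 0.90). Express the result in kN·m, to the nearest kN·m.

A_s = 5 × 78.5 = 392.5 mm².
T = A_s f_y = 392.5 × 400 = 157000 N = 157 kN.
From C = T: a = T/(0.85 f'_c b) = 157000/(0.85 × 31.4 × 205) = 28.69 mm.
M_n = T(d − a/2) = 157 kN × (360 − 14.345) mm = 54.27 kN·m.
φM_n = 0.90 × 54.27 = 48.84 kN·m.

φM_n ≈ 49 kN·m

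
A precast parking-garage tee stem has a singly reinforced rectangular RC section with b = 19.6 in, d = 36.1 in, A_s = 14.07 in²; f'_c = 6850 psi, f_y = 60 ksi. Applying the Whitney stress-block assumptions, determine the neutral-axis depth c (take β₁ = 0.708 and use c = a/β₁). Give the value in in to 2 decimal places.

T = A_s f_y = 14.07 × 60 = 844.2 kips.
a = T/(0.85 f'_c b) = 844.2/(0.85 × 6.85 × 19.6) = 7.3974 in.
With β₁ = 0.708, c = a/β₁ = 7.3974/0.708 = 10.45 in.

c ≈ 10.45 in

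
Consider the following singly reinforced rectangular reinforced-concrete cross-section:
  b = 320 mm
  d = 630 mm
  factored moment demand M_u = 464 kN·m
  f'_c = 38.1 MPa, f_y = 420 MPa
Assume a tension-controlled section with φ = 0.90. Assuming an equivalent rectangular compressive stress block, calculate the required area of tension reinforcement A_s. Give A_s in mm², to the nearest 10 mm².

A_s ≈ 2090 mm²

M_n = M_u/φ = 464/0.90 = 515.556 kN·m.
With M_n = 0.85 f'_c a b (d − a/2), solve the quadratic for a:
a = d − √(d² − 2M_n/(0.85 f'_c b)) = 630 − √(630² − 2 × 515.556×10⁶/(0.85 × 38.1 × 320)) = 84.65 mm.
A_s = 0.85 f'_c a b / f_y = 0.85 × 38.1 × 84.65 × 320 / 420 = 2088.7 mm².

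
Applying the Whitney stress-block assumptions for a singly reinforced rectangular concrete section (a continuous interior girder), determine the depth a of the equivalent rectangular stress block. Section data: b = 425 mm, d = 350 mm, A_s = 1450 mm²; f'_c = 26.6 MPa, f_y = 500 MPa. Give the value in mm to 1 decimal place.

a ≈ 75.4 mm

T = A_s f_y = 1450 × 500 = 725000 N = 725 kN.
Setting C = 0.85 f'_c a b equal to T: a = 725000/(0.85 × 26.6 × 425) = 75.4 mm.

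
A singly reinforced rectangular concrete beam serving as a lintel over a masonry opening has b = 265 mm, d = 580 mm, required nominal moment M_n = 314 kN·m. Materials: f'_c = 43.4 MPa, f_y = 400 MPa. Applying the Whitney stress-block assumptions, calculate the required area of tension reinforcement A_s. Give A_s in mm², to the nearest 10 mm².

With M_n = 0.85 f'_c a b (d − a/2), solve the quadratic for a:
a = d − √(d² − 2M_n/(0.85 f'_c b)) = 580 − √(580² − 2 × 314×10⁶/(0.85 × 43.4 × 265)) = 58.31 mm.
A_s = 0.85 f'_c a b / f_y = 0.85 × 43.4 × 58.31 × 265 / 400 = 1425.1 mm².

A_s ≈ 1430 mm²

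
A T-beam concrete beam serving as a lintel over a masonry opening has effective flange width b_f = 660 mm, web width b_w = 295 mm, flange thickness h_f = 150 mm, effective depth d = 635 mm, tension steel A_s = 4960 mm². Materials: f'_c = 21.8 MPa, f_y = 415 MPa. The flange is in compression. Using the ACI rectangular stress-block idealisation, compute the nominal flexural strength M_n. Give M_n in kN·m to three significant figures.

M_n ≈ 1130 kN·m

Tension: T = A_s f_y = 4960 × 415 = 2058400 N.
Try a within the flange: a = T/(0.85 f'_c b_f) = 2058400/(0.85 × 21.8 × 660) = 168.31 mm.
a = 168.31 > h_f = 150 mm: the block extends into the web. Split into flange-overhang and web parts.
C_f = 0.85 f'_c (b_f − b_w) h_f = 0.85 × 21.8 × (660 − 295) × 150 = 1014518 N.
Remaining web compression depth: a_w = (T − C_f)/(0.85 f'_c b_w) = (2058400 − 1014518)/(0.85 × 21.8 × 295) = 190.97 mm.
M_n = C_f(d − h_f/2) + (T − C_f)(d − a_w/2) = 1014518 × (635 − 75) + 1043882 × (635 − 95.485) = 568.13 + 563.19 = 1131.32 × 10⁶ N·mm.
M_n = 1131.32 kN·m.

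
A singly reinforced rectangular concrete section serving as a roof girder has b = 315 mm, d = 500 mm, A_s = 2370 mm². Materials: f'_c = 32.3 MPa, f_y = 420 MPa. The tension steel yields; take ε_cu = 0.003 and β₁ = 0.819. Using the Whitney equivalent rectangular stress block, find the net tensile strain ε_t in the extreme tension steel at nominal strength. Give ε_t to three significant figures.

a = A_s f_y/(0.85 f'_c b) = 115.10 mm.
β₁ = 0.819, so c = a/β₁ = 115.10/0.819 = 140.54 mm.
From the linear strain diagram with ε_cu = 0.003: ε_t = 0.003 (d − c)/c = 0.003 × (500 − 140.54)/140.54 = 0.00767.
Since ε_t ≥ 0.005, the section is tension-controlled.

ε_t ≈ 0.00767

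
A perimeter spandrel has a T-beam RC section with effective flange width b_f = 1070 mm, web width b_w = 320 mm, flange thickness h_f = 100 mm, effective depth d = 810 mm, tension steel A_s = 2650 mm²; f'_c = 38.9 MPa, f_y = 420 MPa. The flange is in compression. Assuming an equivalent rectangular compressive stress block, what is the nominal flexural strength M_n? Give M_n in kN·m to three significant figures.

Tension: T = A_s f_y = 2650 × 420 = 1113000 N.
Try a within the flange: a = T/(0.85 f'_c b_f) = 1113000/(0.85 × 38.9 × 1070) = 31.46 mm.
Since a = 31.46 ≤ h_f = 100 mm, the stress block lies entirely in the flange; analyse as a rectangular beam of width b_f.
M_n = T(d − a/2) = 1113000 × (810 − 15.73) = 884.02 × 10⁶ N·mm.
M_n = 884.02 kN·m.

M_n ≈ 884 kN·m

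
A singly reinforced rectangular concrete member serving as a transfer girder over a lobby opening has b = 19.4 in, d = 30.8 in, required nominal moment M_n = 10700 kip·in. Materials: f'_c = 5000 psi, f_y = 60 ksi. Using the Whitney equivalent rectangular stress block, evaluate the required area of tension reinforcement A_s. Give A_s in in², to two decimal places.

From M_n = 0.85 f'_c a b (d − a/2):
a = d − √(d² − 2M_n/(0.85 f'_c b)) = 30.8 − √(30.8² − 2 × 10700/(0.85 × 5 × 19.4)) = 4.549 in.
A_s = 0.85 f'_c a b / f_y = 0.85 × 5 × 4.549 × 19.4 / 60 = 6.251 in².

A_s ≈ 6.25 in²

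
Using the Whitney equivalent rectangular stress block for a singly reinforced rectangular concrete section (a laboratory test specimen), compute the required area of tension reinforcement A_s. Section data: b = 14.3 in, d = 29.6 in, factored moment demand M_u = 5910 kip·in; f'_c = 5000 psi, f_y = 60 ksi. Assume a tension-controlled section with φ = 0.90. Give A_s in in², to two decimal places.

A_s ≈ 3.96 in²

M_n = M_u/φ = 5910/0.90 = 6566.67 kip·in.
From M_n = 0.85 f'_c a b (d − a/2):
a = d − √(d² − 2M_n/(0.85 f'_c b)) = 29.6 − √(29.6² − 2 × 6566.67/(0.85 × 5 × 14.3)) = 3.908 in.
A_s = 0.85 f'_c a b / f_y = 0.85 × 5 × 3.908 × 14.3 / 60 = 3.958 in².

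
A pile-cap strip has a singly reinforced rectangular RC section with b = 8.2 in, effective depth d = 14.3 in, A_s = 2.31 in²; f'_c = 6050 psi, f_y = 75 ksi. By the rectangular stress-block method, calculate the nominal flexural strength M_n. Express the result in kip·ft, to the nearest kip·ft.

T = A_s f_y = 2.31 × 75 = 173.25 kips.
a = T/(0.85 f'_c b) = 173.25/(0.85 × 6.05 × 8.2) = 4.109 in.
M_n = T(d − a/2) = 173.25 × (14.3 − 2.0545) = 2121.5 kip·in = 2121.5/12 = 176.79 kip·ft.

M_n ≈ 177 kip·ft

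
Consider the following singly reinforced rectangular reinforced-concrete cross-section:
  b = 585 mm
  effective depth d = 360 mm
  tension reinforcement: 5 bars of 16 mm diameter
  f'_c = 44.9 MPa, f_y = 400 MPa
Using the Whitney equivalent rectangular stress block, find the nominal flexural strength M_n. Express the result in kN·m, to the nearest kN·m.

A_s = 5 × 201 = 1005 mm².
T = A_s f_y = 1005 × 400 = 402000 N = 402 kN.
From C = T: a = T/(0.85 f'_c b) = 402000/(0.85 × 44.9 × 585) = 18.01 mm.
M_n = T(d − a/2) = 402 kN × (360 − 9.005) mm = 141.10 kN·m.

M_n ≈ 141 kN·m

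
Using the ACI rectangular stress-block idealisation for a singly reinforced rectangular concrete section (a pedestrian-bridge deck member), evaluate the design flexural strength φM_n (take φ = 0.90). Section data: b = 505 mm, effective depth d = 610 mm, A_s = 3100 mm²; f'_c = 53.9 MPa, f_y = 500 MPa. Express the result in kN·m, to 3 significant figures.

φM_n ≈ 804 kN·m

T = A_s f_y = 3100 × 500 = 1550000 N = 1550 kN.
From C = T: a = T/(0.85 f'_c b) = 1550000/(0.85 × 53.9 × 505) = 66.99 mm.
M_n = T(d − a/2) = 1550 kN × (610 − 33.495) mm = 893.58 kN·m.
φM_n = 0.90 × 893.58 = 804.22 kN·m.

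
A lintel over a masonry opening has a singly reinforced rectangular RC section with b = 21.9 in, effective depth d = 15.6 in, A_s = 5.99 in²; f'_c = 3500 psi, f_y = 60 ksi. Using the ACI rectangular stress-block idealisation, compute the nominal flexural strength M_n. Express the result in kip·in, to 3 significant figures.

T = A_s f_y = 5.99 × 60 = 359.4 kips.
a = T/(0.85 f'_c b) = 359.4/(0.85 × 3.5 × 21.9) = 5.516 in.
M_n = T(d − a/2) = 359.4 × (15.6 − 2.758) = 4615.4 kip·in.

M_n ≈ 4620 kip·in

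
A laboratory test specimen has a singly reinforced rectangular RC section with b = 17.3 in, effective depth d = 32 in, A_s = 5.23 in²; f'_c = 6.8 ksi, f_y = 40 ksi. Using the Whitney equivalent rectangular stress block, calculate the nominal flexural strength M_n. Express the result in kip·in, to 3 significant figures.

M_n ≈ 6480 kip·in

T = A_s f_y = 5.23 × 40 = 209.2 kips.
a = T/(0.85 f'_c b) = 209.2/(0.85 × 6.8 × 17.3) = 2.092 in.
M_n = T(d − a/2) = 209.2 × (32 − 1.046) = 6475.6 kip·in.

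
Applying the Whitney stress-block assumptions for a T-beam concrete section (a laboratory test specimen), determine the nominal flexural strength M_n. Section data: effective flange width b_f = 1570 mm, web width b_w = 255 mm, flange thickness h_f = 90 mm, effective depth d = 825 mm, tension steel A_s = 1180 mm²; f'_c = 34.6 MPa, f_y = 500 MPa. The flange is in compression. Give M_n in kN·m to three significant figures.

M_n ≈ 483 kN·m

Tension: T = A_s f_y = 1180 × 500 = 590000 N.
Try a within the flange: a = T/(0.85 f'_c b_f) = 590000/(0.85 × 34.6 × 1570) = 12.78 mm.
Since a = 12.78 ≤ h_f = 90 mm, the stress block lies entirely in the flange; analyse as a rectangular beam of width b_f.
M_n = T(d − a/2) = 590000 × (825 − 6.39) = 482.98 × 10⁶ N·mm.
M_n = 482.98 kN·m.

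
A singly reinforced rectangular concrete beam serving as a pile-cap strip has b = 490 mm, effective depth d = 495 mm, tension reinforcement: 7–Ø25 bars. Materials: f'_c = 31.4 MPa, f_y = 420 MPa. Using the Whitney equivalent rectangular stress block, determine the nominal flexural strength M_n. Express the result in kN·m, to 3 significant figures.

M_n ≈ 635 kN·m

A_s = 7 × 491 = 3437 mm².
T = A_s f_y = 3437 × 420 = 1443540 N = 1443.54 kN.
From C = T: a = T/(0.85 f'_c b) = 1443540/(0.85 × 31.4 × 490) = 110.38 mm.
M_n = T(d − a/2) = 1443.54 kN × (495 − 55.19) mm = 634.88 kN·m.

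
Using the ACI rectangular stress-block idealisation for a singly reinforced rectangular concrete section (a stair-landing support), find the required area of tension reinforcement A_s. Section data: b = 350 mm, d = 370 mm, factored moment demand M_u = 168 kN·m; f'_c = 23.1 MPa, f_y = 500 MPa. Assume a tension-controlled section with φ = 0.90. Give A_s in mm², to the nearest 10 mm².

M_n = M_u/φ = 168/0.90 = 186.667 kN·m.
With M_n = 0.85 f'_c a b (d − a/2), solve the quadratic for a:
a = d − √(d² − 2M_n/(0.85 f'_c b)) = 370 − √(370² − 2 × 186.667×10⁶/(0.85 × 23.1 × 350)) = 82.64 mm.
A_s = 0.85 f'_c a b / f_y = 0.85 × 23.1 × 82.64 × 350 / 500 = 1135.8 mm².

A_s ≈ 1140 mm²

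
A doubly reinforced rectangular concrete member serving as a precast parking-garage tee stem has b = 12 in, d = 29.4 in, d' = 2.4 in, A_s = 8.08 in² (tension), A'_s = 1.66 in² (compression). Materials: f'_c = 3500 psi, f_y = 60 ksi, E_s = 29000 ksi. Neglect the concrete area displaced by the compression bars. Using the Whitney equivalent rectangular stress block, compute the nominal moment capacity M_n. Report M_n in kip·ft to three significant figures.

Assume both steels yield.
a = (A_s − A'_s) f_y/(0.85 f'_c b) = (8.08 − 1.66) × 60/(0.85 × 3.5 × 12) = 10.790 in.
c = a/β₁ = 10.790/0.85 = 12.694 in; ε'_s = 0.003(c − d')/c = 0.0024 ≥ ε_y = 0.0021, so the compression steel yields.
M_n = (A_s − A'_s) f_y (d − a/2) + A'_s f_y (d − d') = 385.2 × (29.4 − 5.395) + 99.6 × (29.4 − 2.4) = 9246.7 + 2689.2 = 11935.9 kip·in = 11935.9/12 = 994.66 kip·ft.

M_n ≈ 995 kip·ft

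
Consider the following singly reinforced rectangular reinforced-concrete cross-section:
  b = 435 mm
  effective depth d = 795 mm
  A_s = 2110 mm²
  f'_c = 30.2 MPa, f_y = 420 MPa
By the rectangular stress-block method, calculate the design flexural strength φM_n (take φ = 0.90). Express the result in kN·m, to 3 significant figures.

T = A_s f_y = 2110 × 420 = 886200 N = 886.2 kN.
From C = T: a = T/(0.85 f'_c b) = 886200/(0.85 × 30.2 × 435) = 79.36 mm.
M_n = T(d − a/2) = 886.2 kN × (795 − 39.68) mm = 669.36 kN·m.
φM_n = 0.90 × 669.36 = 602.42 kN·m.

φM_n ≈ 602 kN·m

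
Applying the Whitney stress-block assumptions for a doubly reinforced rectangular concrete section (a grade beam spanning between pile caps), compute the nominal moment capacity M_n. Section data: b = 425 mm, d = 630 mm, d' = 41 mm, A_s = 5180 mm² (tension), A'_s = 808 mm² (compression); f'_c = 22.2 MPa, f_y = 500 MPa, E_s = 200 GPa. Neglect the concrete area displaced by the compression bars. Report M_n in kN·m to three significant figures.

M_n ≈ 1320 kN·m

Assume both tension and compression steel yield.
Net tension couple steel: A_s − A'_s = 4372 mm².
a = (A_s − A'_s) f_y / (0.85 f'_c b) = 2186000/(0.85 × 22.2 × 425) = 272.58 mm.
c = a/β₁ = 272.58/0.85 = 320.68 mm; ε'_s = 0.003(c − d')/c = 0.0026 ≥ f_y/E_s = 0.0025, so compression steel does yield.
M_n = (A_s − A'_s) f_y (d − a/2) + A'_s f_y (d − d') = [2186000 × (630 − 136.29) + 404000 × (630 − 41)] × 10⁻⁶ = 1079.25 + 237.96 = 1317.21 kN·m.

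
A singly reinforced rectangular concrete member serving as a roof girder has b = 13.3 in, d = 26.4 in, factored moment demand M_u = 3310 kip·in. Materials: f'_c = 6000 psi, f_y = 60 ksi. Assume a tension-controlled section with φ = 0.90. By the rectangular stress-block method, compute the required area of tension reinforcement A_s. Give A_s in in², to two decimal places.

M_n = M_u/φ = 3310/0.90 = 3677.78 kip·in.
From M_n = 0.85 f'_c a b (d − a/2):
a = d − √(d² − 2M_n/(0.85 f'_c b)) = 26.4 − √(26.4² − 2 × 3677.78/(0.85 × 6 × 13.3)) = 2.141 in.
A_s = 0.85 f'_c a b / f_y = 0.85 × 6 × 2.141 × 13.3 / 60 = 2.420 in².

A_s ≈ 2.42 in²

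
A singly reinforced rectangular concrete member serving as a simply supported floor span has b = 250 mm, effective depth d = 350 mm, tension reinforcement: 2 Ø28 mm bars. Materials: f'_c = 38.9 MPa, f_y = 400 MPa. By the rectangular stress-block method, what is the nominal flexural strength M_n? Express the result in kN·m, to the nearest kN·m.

A_s = 2 × 616 = 1232 mm².
T = A_s f_y = 1232 × 400 = 492800 N = 492.8 kN.
From C = T: a = T/(0.85 f'_c b) = 492800/(0.85 × 38.9 × 250) = 59.62 mm.
M_n = T(d − a/2) = 492.8 kN × (350 − 29.81) mm = 157.79 kN·m.

M_n ≈ 158 kN·m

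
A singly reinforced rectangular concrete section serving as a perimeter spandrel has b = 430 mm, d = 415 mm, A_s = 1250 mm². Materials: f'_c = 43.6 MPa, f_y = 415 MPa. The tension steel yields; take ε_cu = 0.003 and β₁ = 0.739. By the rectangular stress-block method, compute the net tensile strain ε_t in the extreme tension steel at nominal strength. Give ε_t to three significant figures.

ε_t ≈ 0.0253

a = A_s f_y/(0.85 f'_c b) = 32.55 mm.
β₁ = 0.739, so c = a/β₁ = 32.55/0.739 = 44.05 mm.
From the linear strain diagram with ε_cu = 0.003: ε_t = 0.003 (d − c)/c = 0.003 × (415 − 44.05)/44.05 = 0.0253.
Since ε_t ≥ 0.005, the section is tension-controlled.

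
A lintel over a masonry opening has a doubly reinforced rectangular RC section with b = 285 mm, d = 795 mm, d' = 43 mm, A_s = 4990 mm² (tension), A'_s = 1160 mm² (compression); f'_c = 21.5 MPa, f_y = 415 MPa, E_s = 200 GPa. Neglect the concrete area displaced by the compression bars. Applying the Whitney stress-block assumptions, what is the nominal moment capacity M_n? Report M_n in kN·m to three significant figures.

M_n ≈ 1380 kN·m

Assume both tension and compression steel yield.
Net tension couple steel: A_s − A'_s = 3830 mm².
a = (A_s − A'_s) f_y / (0.85 f'_c b) = 1589450/(0.85 × 21.5 × 285) = 305.17 mm.
c = a/β₁ = 305.17/0.85 = 359.02 mm; ε'_s = 0.003(c − d')/c = 0.0026 ≥ f_y/E_s = 0.0021, so compression steel does yield.
M_n = (A_s − A'_s) f_y (d − a/2) + A'_s f_y (d − d') = [1589450 × (795 − 152.585) + 481400 × (795 − 43)] × 10⁻⁶ = 1021.09 + 362.01 = 1383.10 kN·m.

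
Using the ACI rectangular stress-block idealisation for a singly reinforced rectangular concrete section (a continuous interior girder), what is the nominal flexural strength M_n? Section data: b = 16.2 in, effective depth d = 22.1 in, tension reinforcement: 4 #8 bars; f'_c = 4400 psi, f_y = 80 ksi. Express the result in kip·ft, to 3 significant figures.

M_n ≈ 422 kip·ft

A_s = 4 × 0.79 = 3.16 in².
T = A_s f_y = 3.16 × 80 = 252.8 kips.
a = T/(0.85 f'_c b) = 252.8/(0.85 × 4.4 × 16.2) = 4.172 in.
M_n = T(d − a/2) = 252.8 × (22.1 − 2.086) = 5059.5 kip·in = 5059.5/12 = 421.63 kip·ft.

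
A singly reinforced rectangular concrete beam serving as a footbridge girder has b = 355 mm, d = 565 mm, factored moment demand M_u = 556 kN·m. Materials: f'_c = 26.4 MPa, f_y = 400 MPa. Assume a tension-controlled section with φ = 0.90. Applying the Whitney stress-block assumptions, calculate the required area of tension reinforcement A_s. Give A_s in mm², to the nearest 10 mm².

M_n = M_u/φ = 556/0.90 = 617.778 kN·m.
With M_n = 0.85 f'_c a b (d − a/2), solve the quadratic for a:
a = d − √(d² − 2M_n/(0.85 f'_c b)) = 565 − √(565² − 2 × 617.778×10⁶/(0.85 × 26.4 × 355)) = 159.88 mm.
A_s = 0.85 f'_c a b / f_y = 0.85 × 26.4 × 159.88 × 355 / 400 = 3184.1 mm².

A_s ≈ 3180 mm²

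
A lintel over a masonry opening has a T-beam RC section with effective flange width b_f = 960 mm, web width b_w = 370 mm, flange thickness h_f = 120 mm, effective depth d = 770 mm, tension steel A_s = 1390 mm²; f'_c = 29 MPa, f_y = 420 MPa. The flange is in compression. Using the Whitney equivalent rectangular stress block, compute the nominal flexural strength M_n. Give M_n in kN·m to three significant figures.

M_n ≈ 442 kN·m

Tension: T = A_s f_y = 1390 × 420 = 583800 N.
Try a within the flange: a = T/(0.85 f'_c b_f) = 583800/(0.85 × 29 × 960) = 24.67 mm.
Since a = 24.67 ≤ h_f = 120 mm, the stress block lies entirely in the flange; analyse as a rectangular beam of width b_f.
M_n = T(d − a/2) = 583800 × (770 − 12.335) = 442.32 × 10⁶ N·mm.
M_n = 442.32 kN·m.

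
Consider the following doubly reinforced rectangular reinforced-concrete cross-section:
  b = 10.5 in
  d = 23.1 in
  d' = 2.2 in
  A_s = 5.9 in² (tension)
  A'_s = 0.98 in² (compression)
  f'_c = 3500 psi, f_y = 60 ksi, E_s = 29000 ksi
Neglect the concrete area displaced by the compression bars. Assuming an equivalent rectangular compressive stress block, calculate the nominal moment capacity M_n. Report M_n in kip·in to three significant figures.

M_n ≈ 6650 kip·in

Assume both steels yield.
a = (A_s − A'_s) f_y/(0.85 f'_c b) = (5.9 − 0.98) × 60/(0.85 × 3.5 × 10.5) = 9.450 in.
c = a/β₁ = 9.450/0.85 = 11.118 in; ε'_s = 0.003(c − d')/c = 0.0024 ≥ ε_y = 0.0021, so the compression steel yields.
M_n = (A_s − A'_s) f_y (d − a/2) + A'_s f_y (d − d') = 295.2 × (23.1 − 4.725) + 58.8 × (23.1 − 2.2) = 5424.3 + 1228.9 = 6653.2 kip·in.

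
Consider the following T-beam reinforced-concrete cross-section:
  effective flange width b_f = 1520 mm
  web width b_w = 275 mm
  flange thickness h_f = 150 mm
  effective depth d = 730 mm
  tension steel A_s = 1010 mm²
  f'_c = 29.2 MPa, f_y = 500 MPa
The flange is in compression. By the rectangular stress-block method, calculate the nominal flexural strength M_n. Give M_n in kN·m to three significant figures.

Tension: T = A_s f_y = 1010 × 500 = 505000 N.
Try a within the flange: a = T/(0.85 f'_c b_f) = 505000/(0.85 × 29.2 × 1520) = 13.39 mm.
Since a = 13.39 ≤ h_f = 150 mm, the stress block lies entirely in the flange; analyse as a rectangular beam of width b_f.
M_n = T(d − a/2) = 505000 × (730 − 6.695) = 365.27 × 10⁶ N·mm.
M_n = 365.27 kN·m.

M_n ≈ 365 kN·m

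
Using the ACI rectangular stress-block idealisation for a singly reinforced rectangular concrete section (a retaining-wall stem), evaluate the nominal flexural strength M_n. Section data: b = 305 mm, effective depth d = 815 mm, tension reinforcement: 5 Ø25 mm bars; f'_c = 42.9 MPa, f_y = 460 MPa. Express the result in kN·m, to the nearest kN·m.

M_n ≈ 863 kN·m

A_s = 5 × 491 = 2455 mm².
T = A_s f_y = 2455 × 460 = 1129300 N = 1129.3 kN.
From C = T: a = T/(0.85 f'_c b) = 1129300/(0.85 × 42.9 × 305) = 101.54 mm.
M_n = T(d − a/2) = 1129.3 kN × (815 − 50.77) mm = 863.04 kN·m.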